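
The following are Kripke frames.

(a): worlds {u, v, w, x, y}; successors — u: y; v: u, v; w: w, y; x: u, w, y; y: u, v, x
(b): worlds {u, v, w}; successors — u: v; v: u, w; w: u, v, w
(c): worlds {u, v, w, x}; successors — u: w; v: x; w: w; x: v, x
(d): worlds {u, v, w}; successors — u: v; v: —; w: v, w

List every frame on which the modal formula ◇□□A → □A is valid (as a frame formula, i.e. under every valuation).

This is the axiom for a generalized confluence (Geach) condition; its first-order frame correspondent is ∀x ∀y ∀z ((xRy ∧ xRz) → ∃w (yR²w ∧ z = w)).
(a): fails — xRu, xRw but no t with uR²t and w=t.
(b): fails — wRu, wRv but no t with uR²t and v=t.
(c): condition met.
(d): fails — uRv, uRv but no t with vR²t and v=t.
Valid on: (c).

(c)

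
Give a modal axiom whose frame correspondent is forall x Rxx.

□s → s

This is reflexivity; the standard corresponding axiom is T: □s → s.
Suppose □s→s is valid. At any x set V(s)={w : Rxw}. Then □s holds at x, so s holds at x, i.e. Rxx.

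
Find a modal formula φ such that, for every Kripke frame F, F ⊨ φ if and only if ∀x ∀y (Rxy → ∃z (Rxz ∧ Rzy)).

□□p → □p

This is density; the standard corresponding axiom is C4: □□p → □p.
Suppose □□p→□p is valid. Take Rxy and set V(p)={w : xR²w}. Then □□p at x, so □p at x, so p at y, i.e. ∃z(Rxz∧Rzy).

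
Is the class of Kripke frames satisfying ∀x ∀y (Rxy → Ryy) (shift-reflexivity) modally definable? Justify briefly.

Yes: it is shift-reflexivity, defined by the T□ schema □(□q → q).
Suppose □(□q→q) is valid. Take Rxy and set V(q)={w : Ryw}. Then at y, □q holds; since □(□q→q) at x, □q→q at y, so q at y, i.e. Ryy.

Yes, by □(□q → q)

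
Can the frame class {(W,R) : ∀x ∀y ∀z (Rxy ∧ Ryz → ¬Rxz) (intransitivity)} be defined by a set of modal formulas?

Not definable by any modal formula

If a class were modally definable it would be closed under surjective bounded morphisms (Goldblatt–Thomason).
The 5-cycle (worlds 0,1,2,3,4 with 0→1→2→3→4→0) is intransitive. Mapping every world to a single reflexive point • is a surjective bounded morphism; the reflexive point is not intransitive (R••∧R•• but R••).
So no modal formula (or set of formulas) defines exactly the intransitive frames.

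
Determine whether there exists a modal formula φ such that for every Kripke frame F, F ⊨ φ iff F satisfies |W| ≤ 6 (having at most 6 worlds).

No

If a class were modally definable it would be closed under disjoint unions (Goldblatt–Thomason).
Any modal formula valid on each of 7 disjoint one-world frames is valid on their disjoint union (validity is preserved under disjoint unions). Each one-world frame has |W|=1≤6, but the union has |W|=7.
So no modal formula (or set of formulas) defines exactly the |W|≤6 frames.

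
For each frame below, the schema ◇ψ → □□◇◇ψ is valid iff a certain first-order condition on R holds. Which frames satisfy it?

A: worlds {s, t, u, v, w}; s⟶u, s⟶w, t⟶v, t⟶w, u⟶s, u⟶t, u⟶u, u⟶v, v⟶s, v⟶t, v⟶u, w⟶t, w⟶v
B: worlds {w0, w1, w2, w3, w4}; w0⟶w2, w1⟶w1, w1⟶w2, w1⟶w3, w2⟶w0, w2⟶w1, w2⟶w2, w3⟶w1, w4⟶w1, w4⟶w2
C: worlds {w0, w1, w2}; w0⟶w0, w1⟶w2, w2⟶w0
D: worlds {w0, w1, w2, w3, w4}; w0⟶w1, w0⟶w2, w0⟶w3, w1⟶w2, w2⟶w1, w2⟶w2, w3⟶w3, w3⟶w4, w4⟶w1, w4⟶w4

none

The schema corresponds to a generalized confluence (Geach) condition: ∀x ∀y ∀z ((xRy ∧ xR²z) → ∃w (y = w ∧ zR²w)).
A: fails — sRw, sR²s but no w* with w=w* and sR²w*.
B: fails — w1Rw3, w1R²w0 but no w with w3=w and w0R²w.
C: fails — w1Rw2, w1R²w0 but no w with w2=w and w0R²w.
D: fails — w0Rw2, w0R²w3 but no w with w2=w and w3R²w.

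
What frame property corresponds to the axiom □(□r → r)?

Suppose □(□r→r) is valid. Take Rxy and set V(r)={w : Ryw}. Then at y, □r holds; since □(□r→r) at x, □r→r at y, so r at y, i.e. Ryy.
Conversely, any frame satisfying ∀x ∀y (Rxy → Ryy) validates the schema.
So the correspondent is shift-reflexivity.

Shift-reflexivity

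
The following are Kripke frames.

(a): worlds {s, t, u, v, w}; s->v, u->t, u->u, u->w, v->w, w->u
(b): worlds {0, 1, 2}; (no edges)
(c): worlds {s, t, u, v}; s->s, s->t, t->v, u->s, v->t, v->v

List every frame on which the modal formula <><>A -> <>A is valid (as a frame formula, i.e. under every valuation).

This is the axiom for transitivity; its first-order frame correspondent is forall x forall y forall z (Rxy & Ryz -> Rxz).
(a): fails — Rwu and Ruw but not Rww.
(b): condition met.
(c): fails — Rtv and Rvt but not Rtt.

(b)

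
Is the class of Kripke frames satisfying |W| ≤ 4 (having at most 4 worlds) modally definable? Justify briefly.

No

If a class were modally definable it would be closed under disjoint unions (Goldblatt–Thomason).
Any modal formula valid on each of 5 disjoint one-world frames is valid on their disjoint union (validity is preserved under disjoint unions). Each one-world frame has |W|=1≤4, but the union has |W|=5.
Hence having at most 4 worlds is not modally definable.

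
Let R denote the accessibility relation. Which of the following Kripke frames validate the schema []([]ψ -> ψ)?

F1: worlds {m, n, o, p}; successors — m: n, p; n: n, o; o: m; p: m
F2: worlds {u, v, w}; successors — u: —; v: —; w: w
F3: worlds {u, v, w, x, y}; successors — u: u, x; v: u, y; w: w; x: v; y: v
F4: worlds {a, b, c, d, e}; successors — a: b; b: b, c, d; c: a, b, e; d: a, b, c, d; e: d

Frame correspondent (Sahlqvist): forall x forall y (Rxy -> Ryy) — i.e. shift-reflexivity.
F1: fails — Rom but not Rmm.
F2: condition met.
F3: fails — Rux but not Rxx.
F4: fails — Rbc but not Rcc.
Valid on: F2.

F2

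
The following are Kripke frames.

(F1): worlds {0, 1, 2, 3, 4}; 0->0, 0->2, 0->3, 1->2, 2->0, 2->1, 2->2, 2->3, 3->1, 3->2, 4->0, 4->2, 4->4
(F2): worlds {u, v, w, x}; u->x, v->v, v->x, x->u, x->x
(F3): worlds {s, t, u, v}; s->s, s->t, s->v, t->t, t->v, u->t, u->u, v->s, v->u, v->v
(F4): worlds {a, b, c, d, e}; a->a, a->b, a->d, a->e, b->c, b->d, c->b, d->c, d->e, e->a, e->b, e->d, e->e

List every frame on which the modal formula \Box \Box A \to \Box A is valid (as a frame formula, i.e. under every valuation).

(F1), (F2), (F3)

The schema corresponds to density: \forall x \forall y (Rxy \to \exists z (Rxz \wedge Rzy)).
(F1): satisfies the condition.
(F2): satisfies the condition.
(F3): satisfies the condition.
(F4): fails — Rdc but no z with Rdz and Rzc.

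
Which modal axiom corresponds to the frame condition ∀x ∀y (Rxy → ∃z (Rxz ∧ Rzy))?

This is density; the standard corresponding axiom is C4: □□s → □s.

□□s → □s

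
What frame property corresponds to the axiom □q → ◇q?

Seriality

This schema is the D axiom.
Its frame correspondent is seriality — ∀x ∃y Rxy.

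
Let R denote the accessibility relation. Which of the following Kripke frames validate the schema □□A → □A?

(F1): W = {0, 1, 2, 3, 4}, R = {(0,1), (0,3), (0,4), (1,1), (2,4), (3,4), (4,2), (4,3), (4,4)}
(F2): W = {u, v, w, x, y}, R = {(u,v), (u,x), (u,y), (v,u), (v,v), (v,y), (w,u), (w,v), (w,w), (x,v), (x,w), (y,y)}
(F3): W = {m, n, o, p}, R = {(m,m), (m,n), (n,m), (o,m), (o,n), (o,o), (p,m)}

(F1), (F3)

Frame correspondent (Sahlqvist): ∀x ∀y (Rxy → ∃z (Rxz ∧ Rzy)) — i.e. density.
(F1): holds.
(F2): fails — Rux but no z with Ruz and Rzx.
(F3): holds.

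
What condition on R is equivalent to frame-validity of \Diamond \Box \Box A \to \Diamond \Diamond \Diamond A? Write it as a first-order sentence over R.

This is a Sahlqvist (Geach-type) schema ◇^1□^2A → □^0◇^3A.
Minimal-valuation argument: fix x; take any y with xR^1y and any z with xR^0z. Set V(A) to the set of worlds R-reachable from y in exactly 2 steps. Then □^2A holds at y, so the antecedent holds at x; validity forces ◇^3A at z, giving a w with zR^3w and yR^2w.
First-order correspondent: \forall x \forall y (xRy \to \exists w (y R^2 w \wedge x R^3 w)).

\forall x \forall y (xRy \to \exists w (y R^2 w \wedge x R^3 w))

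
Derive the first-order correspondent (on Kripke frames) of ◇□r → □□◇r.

∀x ∀y ∀z ((xRy ∧ xR²z) → ∃w (yRw ∧ zRw))

This is a Sahlqvist (Geach-type) schema ◇^1□^1r → □^2◇^1r.
Minimal-valuation argument: fix x; take any y with xR^1y and any z with xR^2z. Set V(r) to the set of worlds R-reachable from y in exactly 1 step. Then □^1r holds at y, so the antecedent holds at x; validity forces ◇^1r at z, giving a w with zR^1w and yR^1w.
First-order correspondent: ∀x ∀y ∀z ((xRy ∧ xR²z) → ∃w (yRw ∧ zRw)).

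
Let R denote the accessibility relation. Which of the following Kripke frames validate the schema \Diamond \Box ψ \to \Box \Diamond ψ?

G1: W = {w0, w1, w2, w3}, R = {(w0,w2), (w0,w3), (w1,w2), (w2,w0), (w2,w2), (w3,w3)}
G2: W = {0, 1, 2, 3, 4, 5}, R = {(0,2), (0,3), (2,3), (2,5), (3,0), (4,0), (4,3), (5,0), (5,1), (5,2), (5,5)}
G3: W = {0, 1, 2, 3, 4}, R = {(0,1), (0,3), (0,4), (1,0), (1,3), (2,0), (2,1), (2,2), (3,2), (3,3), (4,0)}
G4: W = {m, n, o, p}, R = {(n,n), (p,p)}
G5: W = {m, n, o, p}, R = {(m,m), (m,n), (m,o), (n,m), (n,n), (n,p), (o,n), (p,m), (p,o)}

This is the axiom for convergence; its first-order frame correspondent is \forall x \forall y \forall z (Rxy \wedge Rxz \to \exists w (Ryw \wedge Rzw)).
G1: fails — Rw0w2 and Rw0w3 but w2 and w3 have no common successor.
G2: fails — R02 and R03 but 2 and 3 have no common successor.
G3: fails — R04 and R03 but 4 and 3 have no common successor.
G4: ✓.
G5: ✓.
Valid on: G4, G5.

G4, G5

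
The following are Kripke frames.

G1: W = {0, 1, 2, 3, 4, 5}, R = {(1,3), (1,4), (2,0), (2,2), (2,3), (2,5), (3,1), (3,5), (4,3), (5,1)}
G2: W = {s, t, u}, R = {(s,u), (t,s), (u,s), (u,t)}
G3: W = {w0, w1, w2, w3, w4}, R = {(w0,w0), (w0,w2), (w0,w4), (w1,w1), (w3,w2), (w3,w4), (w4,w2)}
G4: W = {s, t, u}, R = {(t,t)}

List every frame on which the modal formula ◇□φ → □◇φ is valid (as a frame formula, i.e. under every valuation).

G4

The schema corresponds to convergence: ∀x ∀y ∀z (Rxy ∧ Rxz → ∃w (Ryw ∧ Rzw)).
G1: fails — R14 and R13 but 4 and 3 have no common successor.
G2: fails — Rus and Rut but s and t have no common successor.
G3: fails — Rw0w4 and Rw0w2 but w4 and w2 have no common successor.
G4: satisfies the condition.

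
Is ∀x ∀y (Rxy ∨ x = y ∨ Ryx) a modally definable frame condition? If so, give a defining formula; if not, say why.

No — not modally definable

If a class were modally definable it would be closed under disjoint unions (Goldblatt–Thomason).
Take 4 disjoint single-world reflexive frames: each is trivially connected, but their disjoint union has 4 worlds with no edge between distinct components, so it is not connected.
So the class is not modally definable.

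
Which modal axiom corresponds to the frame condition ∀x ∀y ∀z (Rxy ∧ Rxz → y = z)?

This is partial functionality; the standard corresponding axiom is CD: ◇q → □q.
Suppose ◇q→□q is valid. Take Rxy, Rxz and set V(q)={y}. Then ◇q at x, so □q at x, so q at z, i.e. z=y.

◇q → □q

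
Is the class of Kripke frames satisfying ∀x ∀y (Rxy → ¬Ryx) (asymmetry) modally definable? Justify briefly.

No — not modally definable

Modal frame validity is preserved under surjective bounded morphisms.
The 5-cycle (worlds w0,w1,w2,w3,w4 with w0→w1→w2→w3→w4→w0) is asymmetric. Mapping every world to a single reflexive point • is a surjective bounded morphism, and the reflexive point is not asymmetric (R•• but asymmetry requires ¬R••).
So the class is not modally definable.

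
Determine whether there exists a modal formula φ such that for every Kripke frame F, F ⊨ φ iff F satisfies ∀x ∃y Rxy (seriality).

This is a Sahlqvist condition; the D axiom □p → ◇p defines it.
Suppose □p→◇p is valid. At any x set V(p)=W. Then □p at x, so ◇p at x, so x has a successor.

Yes — defined by □p → ◇p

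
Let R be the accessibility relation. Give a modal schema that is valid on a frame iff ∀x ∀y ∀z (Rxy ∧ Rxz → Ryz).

◇ψ → □◇ψ

The condition is the Euclidean property. The 5 schema ◇ψ → □◇ψ defines it.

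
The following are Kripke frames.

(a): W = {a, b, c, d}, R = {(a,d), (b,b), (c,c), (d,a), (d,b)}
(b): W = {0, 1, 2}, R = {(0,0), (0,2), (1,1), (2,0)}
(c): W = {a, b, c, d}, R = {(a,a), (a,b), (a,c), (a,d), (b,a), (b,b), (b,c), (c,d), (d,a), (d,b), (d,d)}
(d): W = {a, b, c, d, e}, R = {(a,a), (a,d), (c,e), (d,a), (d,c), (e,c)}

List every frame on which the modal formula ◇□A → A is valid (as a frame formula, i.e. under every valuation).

(b)

Frame correspondent (Sahlqvist): ∀x ∀y (Rxy → Ryx) — i.e. symmetry.
(a): fails — Rdb but not Rbd.
(b): holds.
(c): fails — Rbc but not Rcb.
(d): fails — Rdc but not Rcd.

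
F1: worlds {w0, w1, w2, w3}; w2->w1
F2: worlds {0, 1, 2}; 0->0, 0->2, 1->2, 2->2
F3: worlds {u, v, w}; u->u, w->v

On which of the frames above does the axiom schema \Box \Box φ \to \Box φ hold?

The schema corresponds to density: \forall x \forall y (Rxy \to \exists z (Rxz \wedge Rzy)).
F1: fails — Rw2w1 but no z with Rw2z and Rzw1.
F2: satisfies the condition.
F3: fails — Rwv but no z with Rwz and Rzv.

F2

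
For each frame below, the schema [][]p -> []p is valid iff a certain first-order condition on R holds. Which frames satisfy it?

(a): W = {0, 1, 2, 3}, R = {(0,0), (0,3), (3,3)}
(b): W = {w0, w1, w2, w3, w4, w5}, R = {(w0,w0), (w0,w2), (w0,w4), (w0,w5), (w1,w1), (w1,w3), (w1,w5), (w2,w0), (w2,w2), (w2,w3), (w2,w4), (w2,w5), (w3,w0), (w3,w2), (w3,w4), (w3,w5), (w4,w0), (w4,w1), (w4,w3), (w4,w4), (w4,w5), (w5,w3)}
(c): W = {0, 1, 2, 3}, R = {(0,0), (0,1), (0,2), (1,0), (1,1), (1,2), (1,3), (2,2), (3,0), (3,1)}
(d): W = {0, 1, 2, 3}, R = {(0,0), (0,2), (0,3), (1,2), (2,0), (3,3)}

(a), (c)

Frame correspondent (Sahlqvist): forall x forall y (Rxy -> exists z (Rxz & Rzy)) — i.e. density.
(a): ✓.
(b): fails — Rw5w3 but no z with Rw5z and Rzw3.
(c): ✓.
(d): fails — R12 but no z with R1z and Rz2.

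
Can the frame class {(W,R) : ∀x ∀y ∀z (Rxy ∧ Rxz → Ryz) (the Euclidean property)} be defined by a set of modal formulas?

This is a Sahlqvist condition; the 5 axiom ◇q → □◇q defines it.
Suppose ◇q→□◇q is valid. Take Rxy, Rxz and set V(q)={y}. Then ◇q at x, so □◇q at x, so ◇q at z, so some w with Rzw has q; w=y, i.e. Rzy. By symmetry of the argument, Ryz.

Yes — defined by ◇q → □◇q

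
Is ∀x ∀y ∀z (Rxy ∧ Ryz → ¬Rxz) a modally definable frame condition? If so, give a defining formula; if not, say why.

No — not modally definable

Any modally definable frame class is closed under surjective bounded morphisms.
The 7-cycle (worlds 0,1,2,3,4,5,6 with 0→1→2→3→4→5→6→0) is intransitive. Mapping every world to a single reflexive point • is a surjective bounded morphism; the reflexive point is not intransitive (R••∧R•• but R••).
Hence intransitivity is not modally definable.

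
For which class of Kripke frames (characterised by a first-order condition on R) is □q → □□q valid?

transitivity: ∀x ∀y ∀z (Rxy ∧ Ryz → Rxz)

Suppose □q→□□q is valid. Take Rxy, Ryz and set V(q)={w : Rxw}. Then □q at x, so □□q at x, so □q at y, so q at z, i.e. Rxz.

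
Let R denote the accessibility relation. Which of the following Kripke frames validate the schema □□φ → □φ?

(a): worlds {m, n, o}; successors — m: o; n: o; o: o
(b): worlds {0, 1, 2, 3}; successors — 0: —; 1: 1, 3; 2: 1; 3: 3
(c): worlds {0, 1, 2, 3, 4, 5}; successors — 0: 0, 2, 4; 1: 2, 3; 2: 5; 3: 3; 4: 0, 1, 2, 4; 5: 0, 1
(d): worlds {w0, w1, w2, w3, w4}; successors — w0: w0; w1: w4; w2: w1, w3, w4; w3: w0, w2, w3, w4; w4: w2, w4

(a), (b)

Frame correspondent (Sahlqvist): ∀x ∀y (Rxy → ∃z (Rxz ∧ Rzy)) — i.e. density.
(a): ✓.
(b): ✓.
(c): fails — R12 but no z with R1z and Rz2.
(d): fails — Rw2w1 but no z with Rw2z and Rzw1.
Valid on: (a), (b).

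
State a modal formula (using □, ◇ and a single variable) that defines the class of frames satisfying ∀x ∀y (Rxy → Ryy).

A defining formula is □(□r → r) (the T□ axiom).
Suppose □(□r→r) is valid. Take Rxy and set V(r)={w : Ryw}. Then at y, □r holds; since □(□r→r) at x, □r→r at y, so r at y, i.e. Ryy.

□(□r → r)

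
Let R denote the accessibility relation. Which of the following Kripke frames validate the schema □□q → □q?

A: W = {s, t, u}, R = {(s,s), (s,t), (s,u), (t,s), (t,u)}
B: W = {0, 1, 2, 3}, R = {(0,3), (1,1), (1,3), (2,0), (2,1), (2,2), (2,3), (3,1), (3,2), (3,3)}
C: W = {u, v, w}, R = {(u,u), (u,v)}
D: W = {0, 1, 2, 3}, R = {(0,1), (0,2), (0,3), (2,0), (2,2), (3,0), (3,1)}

The schema corresponds to density: ∀x ∀y (Rxy → ∃z (Rxz ∧ Rzy)).
A: ✓.
B: ✓.
C: ✓.
D: fails — R03 but no z with R0z and Rz3.

A, B, C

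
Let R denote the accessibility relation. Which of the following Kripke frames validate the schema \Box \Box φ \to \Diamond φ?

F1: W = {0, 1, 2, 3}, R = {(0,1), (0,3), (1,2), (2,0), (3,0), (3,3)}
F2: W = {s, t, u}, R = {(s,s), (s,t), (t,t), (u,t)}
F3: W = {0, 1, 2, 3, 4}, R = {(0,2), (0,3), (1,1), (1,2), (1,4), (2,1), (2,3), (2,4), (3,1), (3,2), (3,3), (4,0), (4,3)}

This is the axiom for a generalized confluence (Geach) condition; its first-order frame correspondent is \forall x \exists w (x R^2 w \wedge xRw).
F1: fails — at 1 but no w with 1R²w and 1Rw.
F2: condition met.
F3: condition met.
Valid on: F2, F3.

F2, F3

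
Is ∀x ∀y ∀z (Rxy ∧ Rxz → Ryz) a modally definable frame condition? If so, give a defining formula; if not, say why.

Yes, by ◇q → □◇q

This is a Sahlqvist condition; the 5 axiom ◇q → □◇q defines it.
Suppose ◇q→□◇q is valid. Take Rxy, Rxz and set V(q)={y}. Then ◇q at x, so □◇q at x, so ◇q at z, so some w with Rzw has q; w=y, i.e. Rzy. By symmetry of the argument, Ryz.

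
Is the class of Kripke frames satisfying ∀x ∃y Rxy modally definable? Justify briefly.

Yes: it is seriality, defined by the D schema □r → ◇r.
Suppose □r→◇r is valid. At any x set V(r)=W. Then □r at x, so ◇r at x, so x has a successor.

Yes — defined by □r → ◇r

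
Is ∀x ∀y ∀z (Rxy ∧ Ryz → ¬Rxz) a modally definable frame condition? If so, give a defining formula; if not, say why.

Not definable by any modal formula

If a class were modally definable it would be closed under surjective bounded morphisms (Goldblatt–Thomason).
The 7-cycle (worlds w0,w1,w2,w3,w4,w5,w6 with w0→w1→w2→w3→w4→w5→w6→w0) is intransitive. Mapping every world to a single reflexive point • is a surjective bounded morphism; the reflexive point is not intransitive (R••∧R•• but R••).
Hence intransitivity is not modally definable.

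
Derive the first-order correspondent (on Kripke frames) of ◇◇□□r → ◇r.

This is a Sahlqvist (Geach-type) schema ◇^2□^2r → □^0◇^1r.
Minimal-valuation argument: fix x; take any y with xR^2y and any z with xR^0z. Set V(r) to the set of worlds R-reachable from y in exactly 2 steps. Then □^2r holds at y, so the antecedent holds at x; validity forces ◇^1r at z, giving a w with zR^1w and yR^2w.
First-order correspondent: ∀x ∀y (xR²y → ∃w (yR²w ∧ xRw)).

∀x ∀y (xR²y → ∃w (yR²w ∧ xRw))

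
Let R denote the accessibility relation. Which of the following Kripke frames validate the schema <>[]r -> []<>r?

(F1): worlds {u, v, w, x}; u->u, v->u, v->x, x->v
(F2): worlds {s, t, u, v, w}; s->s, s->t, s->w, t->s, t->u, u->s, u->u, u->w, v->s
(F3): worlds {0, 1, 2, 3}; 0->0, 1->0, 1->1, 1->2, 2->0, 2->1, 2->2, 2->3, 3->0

This is the axiom for convergence; its first-order frame correspondent is forall x forall y forall z (Rxy & Rxz -> exists w (Ryw & Rzw)).
(F1): fails — Rvu and Rvx but u and x have no common successor.
(F2): fails — Rsw and Rsw but w and w have no common successor.
(F3): holds.

(F3)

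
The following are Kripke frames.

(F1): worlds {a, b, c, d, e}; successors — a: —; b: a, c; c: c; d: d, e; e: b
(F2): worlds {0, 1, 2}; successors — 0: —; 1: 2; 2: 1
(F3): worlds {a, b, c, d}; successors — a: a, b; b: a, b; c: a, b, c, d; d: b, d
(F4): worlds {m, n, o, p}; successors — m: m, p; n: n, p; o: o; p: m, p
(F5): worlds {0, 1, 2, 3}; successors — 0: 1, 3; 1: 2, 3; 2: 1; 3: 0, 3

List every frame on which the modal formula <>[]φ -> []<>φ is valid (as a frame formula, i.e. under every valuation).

(F2), (F3), (F4)

Frame correspondent (Sahlqvist): forall x forall y forall z (Rxy & Rxz -> exists w (Ryw & Rzw)) — i.e. convergence.
(F1): fails — Rbc and Rba but c and a have no common successor.
(F2): satisfies the condition.
(F3): satisfies the condition.
(F4): satisfies the condition.
(F5): fails — R12 and R13 but 2 and 3 have no common successor.
Valid on: (F2), (F3), (F4).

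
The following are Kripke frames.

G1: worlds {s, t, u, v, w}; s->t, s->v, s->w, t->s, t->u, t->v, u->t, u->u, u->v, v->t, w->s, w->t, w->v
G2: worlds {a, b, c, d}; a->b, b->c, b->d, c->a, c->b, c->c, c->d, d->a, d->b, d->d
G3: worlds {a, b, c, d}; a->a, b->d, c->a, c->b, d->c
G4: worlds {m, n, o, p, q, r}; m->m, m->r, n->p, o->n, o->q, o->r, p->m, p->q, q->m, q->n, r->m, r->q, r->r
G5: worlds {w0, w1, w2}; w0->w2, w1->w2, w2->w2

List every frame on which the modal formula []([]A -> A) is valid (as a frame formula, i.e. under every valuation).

The schema corresponds to shift-reflexivity: forall x forall y (Rxy -> Ryy).
G1: fails — Ruv but not Rvv.
G2: fails — Rab but not Rbb.
G3: fails — Rdc but not Rcc.
G4: fails — Ron but not Rnn.
G5: holds.

G5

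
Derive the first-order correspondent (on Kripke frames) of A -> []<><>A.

This is a Sahlqvist (Geach-type) schema ◇^0□^0A → □^1◇^2A.
First-order correspondent: forall x forall z (xRz -> exists w (x = w & z R^2 w)).

forall x forall z (xRz -> exists w (x = w & z R^2 w))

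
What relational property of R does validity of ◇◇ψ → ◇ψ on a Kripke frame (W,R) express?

Transitivity

Replacing ψ by ¬ψ and contraposing gives the equivalent schema □ψ → □□ψ.
Suppose □ψ→□□ψ is valid. Take Rxy, Ryz and set V(ψ)={w : Rxw}. Then □ψ at x, so □□ψ at x, so □ψ at y, so ψ at z, i.e. Rxz.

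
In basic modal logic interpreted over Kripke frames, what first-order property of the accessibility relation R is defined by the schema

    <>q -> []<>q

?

This is the 5 axiom.
It corresponds to the Euclidean property: forall x forall y forall z (Rxy & Rxz -> Ryz).

the Euclidean property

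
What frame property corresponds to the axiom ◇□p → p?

symmetry: ∀x ∀y (Rxy → Ryx)

Replacing p by ¬p and contraposing gives the equivalent schema p → □◇p.
Suppose p→□◇p is valid. Take Rxy and set V(p)={x}. Then p at x, so □◇p at x, so ◇p at y, so some z with Ryz has p; z=x, i.e. Ryx.
Conversely, on a frame with symmetry the schema holds at every world under every valuation.
Frame condition: ∀x ∀y (Rxy → Ryx).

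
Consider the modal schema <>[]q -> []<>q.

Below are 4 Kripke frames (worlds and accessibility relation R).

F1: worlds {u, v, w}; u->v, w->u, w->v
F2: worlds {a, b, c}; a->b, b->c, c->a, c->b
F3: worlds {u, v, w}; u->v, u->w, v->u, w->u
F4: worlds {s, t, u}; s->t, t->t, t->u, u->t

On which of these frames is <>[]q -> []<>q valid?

F3, F4

Frame correspondent (Sahlqvist): forall x forall y forall z (Rxy & Rxz -> exists w (Ryw & Rzw)) — i.e. convergence.
F1: fails — Ruv and Ruv but v and v have no common successor.
F2: fails — Rca and Rcb but a and b have no common successor.
F3: condition met.
F4: condition met.
Valid on: F3, F4.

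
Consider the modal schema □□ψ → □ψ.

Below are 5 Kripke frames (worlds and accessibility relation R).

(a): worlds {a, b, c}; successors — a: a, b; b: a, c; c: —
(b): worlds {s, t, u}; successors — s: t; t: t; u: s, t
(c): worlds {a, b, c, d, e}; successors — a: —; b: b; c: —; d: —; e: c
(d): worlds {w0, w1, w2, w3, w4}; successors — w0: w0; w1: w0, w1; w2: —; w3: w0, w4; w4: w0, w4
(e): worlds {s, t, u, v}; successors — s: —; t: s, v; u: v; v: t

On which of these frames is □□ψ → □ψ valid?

(d)

The schema corresponds to density: ∀x ∀y (Rxy → ∃z (Rxz ∧ Rzy)).
(a): fails — Rbc but no z with Rbz and Rzc.
(b): fails — Rus but no z with Ruz and Rzs.
(c): fails — Rec but no z with Rez and Rzc.
(d): satisfies the condition.
(e): fails — Ruv but no z with Ruz and Rzv.
Valid on: (d).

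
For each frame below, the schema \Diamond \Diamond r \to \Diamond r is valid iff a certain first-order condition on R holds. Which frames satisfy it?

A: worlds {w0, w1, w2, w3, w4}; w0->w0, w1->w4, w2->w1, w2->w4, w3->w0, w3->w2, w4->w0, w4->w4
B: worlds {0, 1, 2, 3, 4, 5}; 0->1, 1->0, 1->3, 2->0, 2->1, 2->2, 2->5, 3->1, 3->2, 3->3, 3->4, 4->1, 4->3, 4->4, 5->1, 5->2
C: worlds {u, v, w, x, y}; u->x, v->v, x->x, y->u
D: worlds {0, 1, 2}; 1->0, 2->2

Frame correspondent (Sahlqvist): \forall x \forall y \forall z (Rxy \wedge Ryz \to Rxz) — i.e. transitivity.
A: fails — Rw2w4 and Rw4w0 but not Rw2w0.
B: fails — R10 and R01 but not R11.
C: fails — Ryu and Rux but not Ryx.
D: ✓.
Valid on: D.

D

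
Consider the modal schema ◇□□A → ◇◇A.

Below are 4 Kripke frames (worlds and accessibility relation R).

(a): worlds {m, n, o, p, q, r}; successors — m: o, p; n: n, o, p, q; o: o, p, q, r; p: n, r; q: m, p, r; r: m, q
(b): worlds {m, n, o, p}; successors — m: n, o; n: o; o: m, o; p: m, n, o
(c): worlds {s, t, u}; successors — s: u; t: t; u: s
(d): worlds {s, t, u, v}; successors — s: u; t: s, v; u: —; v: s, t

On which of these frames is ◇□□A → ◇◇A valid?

The schema corresponds to a generalized confluence (Geach) condition: ∀x ∀y (xRy → ∃w (yR²w ∧ xR²w)).
(a): satisfies the condition.
(b): satisfies the condition.
(c): fails — sRu but no w with uR²w and sR²w.
(d): fails — sRu but no w with uR²w and sR²w.

(a), (b)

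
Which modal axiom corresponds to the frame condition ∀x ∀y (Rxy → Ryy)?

A defining formula is □(□ψ → ψ) (the T□ axiom).
Suppose □(□ψ→ψ) is valid. Take Rxy and set V(ψ)={w : Ryw}. Then at y, □ψ holds; since □(□ψ→ψ) at x, □ψ→ψ at y, so ψ at y, i.e. Ryy.

□(□ψ → ψ)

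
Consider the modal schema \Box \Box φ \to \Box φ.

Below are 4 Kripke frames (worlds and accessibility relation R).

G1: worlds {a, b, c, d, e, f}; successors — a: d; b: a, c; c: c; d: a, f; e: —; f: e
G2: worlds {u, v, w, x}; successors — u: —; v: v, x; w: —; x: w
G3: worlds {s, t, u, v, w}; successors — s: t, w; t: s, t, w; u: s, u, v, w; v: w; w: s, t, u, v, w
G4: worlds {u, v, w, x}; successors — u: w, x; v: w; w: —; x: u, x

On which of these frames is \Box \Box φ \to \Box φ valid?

G3

Frame correspondent (Sahlqvist): \forall x \forall y (Rxy \to \exists z (Rxz \wedge Rzy)) — i.e. density.
G1: fails — Rfe but no z with Rfz and Rze.
G2: fails — Rxw but no z with Rxz and Rzw.
G3: satisfies the condition.
G4: fails — Ruw but no z with Ruz and Rzw.
Valid on: G3.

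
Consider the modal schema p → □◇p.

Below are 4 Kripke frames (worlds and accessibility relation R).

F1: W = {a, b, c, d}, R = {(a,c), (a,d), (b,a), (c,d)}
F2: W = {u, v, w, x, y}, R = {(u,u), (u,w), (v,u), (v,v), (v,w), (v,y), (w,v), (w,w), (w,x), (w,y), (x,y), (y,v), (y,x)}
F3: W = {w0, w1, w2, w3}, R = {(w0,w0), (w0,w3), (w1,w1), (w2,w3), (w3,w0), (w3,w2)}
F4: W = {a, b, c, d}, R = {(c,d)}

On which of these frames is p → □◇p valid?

The schema corresponds to symmetry: ∀x ∀y (Rxy → Ryx).
F1: fails — Rac but not Rca.
F2: fails — Ruw but not Rwu.
F3: ✓.
F4: fails — Rcd but not Rdc.

F3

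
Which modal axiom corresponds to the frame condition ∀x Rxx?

The condition is reflexivity. The T schema □p → p defines it.
Suppose □p→p is valid. At any x set V(p)={w : Rxw}. Then □p holds at x, so p holds at x, i.e. Rxx.

□p → p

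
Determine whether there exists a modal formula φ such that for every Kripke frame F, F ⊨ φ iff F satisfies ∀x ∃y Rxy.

The condition is seriality. A defining modal formula is □p → ◇p.
Suppose □p→◇p is valid. At any x set V(p)=W. Then □p at x, so ◇p at x, so x has a successor.

Yes — defined by □p → ◇p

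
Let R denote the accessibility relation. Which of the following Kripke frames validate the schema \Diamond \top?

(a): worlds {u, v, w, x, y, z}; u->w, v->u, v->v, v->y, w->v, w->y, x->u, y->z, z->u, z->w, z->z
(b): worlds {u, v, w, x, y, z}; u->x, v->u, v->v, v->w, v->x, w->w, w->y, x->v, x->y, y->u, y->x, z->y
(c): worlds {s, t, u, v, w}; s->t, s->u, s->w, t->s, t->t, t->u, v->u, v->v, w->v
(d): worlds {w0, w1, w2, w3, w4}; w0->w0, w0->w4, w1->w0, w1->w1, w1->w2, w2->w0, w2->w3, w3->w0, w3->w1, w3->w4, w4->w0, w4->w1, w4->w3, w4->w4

(a), (b), (d)

Frame correspondent (Sahlqvist): \forall x \exists y Rxy — i.e. seriality.
(a): satisfies the condition.
(b): satisfies the condition.
(c): fails — world u has no successor.
(d): satisfies the condition.
Valid on: (a), (b), (d).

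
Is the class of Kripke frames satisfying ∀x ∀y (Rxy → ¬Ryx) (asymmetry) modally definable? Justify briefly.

If a class were modally definable it would be closed under surjective bounded morphisms (Goldblatt–Thomason).
The 5-cycle (worlds w0,w1,w2,w3,w4 with w0→w1→w2→w3→w4→w0) is asymmetric. Mapping every world to a single reflexive point • is a surjective bounded morphism, and the reflexive point is not asymmetric (R•• but asymmetry requires ¬R••).
Hence asymmetry is not modally definable.

No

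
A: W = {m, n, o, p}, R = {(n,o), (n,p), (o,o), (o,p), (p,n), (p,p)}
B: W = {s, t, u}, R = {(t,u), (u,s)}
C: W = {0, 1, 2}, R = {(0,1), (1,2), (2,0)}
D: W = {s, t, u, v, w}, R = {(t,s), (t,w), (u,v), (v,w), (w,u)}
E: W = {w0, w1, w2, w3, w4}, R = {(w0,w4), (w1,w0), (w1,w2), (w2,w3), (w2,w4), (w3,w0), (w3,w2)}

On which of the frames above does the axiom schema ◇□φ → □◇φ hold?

A, C

The schema corresponds to convergence: ∀x ∀y ∀z (Rxy ∧ Rxz → ∃w (Ryw ∧ Rzw)).
A: condition met.
B: fails — Rus and Rus but s and s have no common successor.
C: condition met.
D: fails — Rts and Rts but s and s have no common successor.
E: fails — Rw0w4 and Rw0w4 but w4 and w4 have no common successor.
Valid on: A, C.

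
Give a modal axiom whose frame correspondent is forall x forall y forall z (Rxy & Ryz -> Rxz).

□s → □□s

This is transitivity; the standard corresponding axiom is 4: □s → □□s.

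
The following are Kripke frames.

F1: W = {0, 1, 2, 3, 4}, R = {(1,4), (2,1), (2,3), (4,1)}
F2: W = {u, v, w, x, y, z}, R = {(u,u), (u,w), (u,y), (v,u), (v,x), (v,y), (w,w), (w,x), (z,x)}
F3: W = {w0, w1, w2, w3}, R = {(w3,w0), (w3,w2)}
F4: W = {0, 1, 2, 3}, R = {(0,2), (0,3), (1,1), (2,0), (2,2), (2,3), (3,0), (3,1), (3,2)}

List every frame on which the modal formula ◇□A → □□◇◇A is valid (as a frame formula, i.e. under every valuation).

F3

Frame correspondent (Sahlqvist): ∀x ∀y ∀z ((xRy ∧ xR²z) → ∃w (yRw ∧ zR²w)) — i.e. a generalized confluence (Geach) condition.
F1: fails — 2R3, 2R²4 but no w with 3Rw and 4R²w.
F2: fails — uRu, uR²x but no t with uRt and xR²t.
F3: satisfies the condition.
F4: fails — 0R2, 0R²1 but no w with 2Rw and 1R²w.
Valid on: F3.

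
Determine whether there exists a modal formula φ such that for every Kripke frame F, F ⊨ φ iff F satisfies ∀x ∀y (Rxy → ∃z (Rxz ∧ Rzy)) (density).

The condition is density. A defining modal formula is □□p → □p.
Suppose □□p→□p is valid. Take Rxy and set V(p)={w : xR²w}. Then □□p at x, so □p at x, so p at y, i.e. ∃z(Rxz∧Rzy).

Yes — defined by □□p → □p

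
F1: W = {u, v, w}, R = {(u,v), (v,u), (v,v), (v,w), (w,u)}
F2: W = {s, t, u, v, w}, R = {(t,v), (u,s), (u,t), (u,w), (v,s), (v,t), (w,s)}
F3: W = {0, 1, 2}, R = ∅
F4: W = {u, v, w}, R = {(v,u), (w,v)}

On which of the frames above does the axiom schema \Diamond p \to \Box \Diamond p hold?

Frame correspondent (Sahlqvist): \forall x \forall y \forall z (Rxy \wedge Rxz \to Ryz) — i.e. the Euclidean property.
F1: fails — Rvw and Rvv but not Rwv.
F2: fails — Rtv and Rtv but not Rvv.
F3: satisfies the condition.
F4: fails — Rvu and Rvu but not Ruu.
Valid on: F3.

F3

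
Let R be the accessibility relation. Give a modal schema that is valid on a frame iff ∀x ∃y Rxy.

□q → ◇q

The condition is seriality. The D schema □q → ◇q defines it.
Suppose □q→◇q is valid. At any x set V(q)=W. Then □q at x, so ◇q at x, so x has a successor.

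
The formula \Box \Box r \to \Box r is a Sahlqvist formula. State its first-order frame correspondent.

Density

Suppose □□r→□r is valid. Take Rxy and set V(r)={w : xR²w}. Then □□r at x, so □r at x, so r at y, i.e. ∃z(Rxz∧Rzy).
The converse is a direct semantic check.
Frame condition: \forall x \forall y (Rxy \to \exists z (Rxz \wedge Rzy)).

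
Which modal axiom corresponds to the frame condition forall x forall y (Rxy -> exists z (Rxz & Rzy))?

□□q → □q

A defining formula is □□q → □q (the C4 axiom).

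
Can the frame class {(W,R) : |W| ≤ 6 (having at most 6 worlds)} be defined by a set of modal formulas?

If a class were modally definable it would be closed under disjoint unions (Goldblatt–Thomason).
Any modal formula valid on each of 7 disjoint one-world frames is valid on their disjoint union (validity is preserved under disjoint unions). Each one-world frame has |W|=1≤6, but the union has |W|=7.
So no modal formula (or set of formulas) defines exactly the |W|≤6 frames.

Not modally definable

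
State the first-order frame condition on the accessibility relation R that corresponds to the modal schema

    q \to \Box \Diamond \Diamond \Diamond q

\forall x \forall z (xRz \to \exists w (x = w \wedge z R^3 w))

This is a Sahlqvist (Geach-type) schema ◇^0□^0q → □^1◇^3q.
First-order correspondent: \forall x \forall z (xRz \to \exists w (x = w \wedge z R^3 w)).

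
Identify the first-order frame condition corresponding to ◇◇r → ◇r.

Equivalently (dual form): □r → □□r.
Suppose □r→□□r is valid. Take Rxy, Ryz and set V(r)={w : Rxw}. Then □r at x, so □□r at x, so □r at y, so r at z, i.e. Rxz.
Conversely, any frame satisfying ∀x ∀y ∀z (Rxy ∧ Ryz → Rxz) validates the schema.
So the correspondent is transitivity.

Transitivity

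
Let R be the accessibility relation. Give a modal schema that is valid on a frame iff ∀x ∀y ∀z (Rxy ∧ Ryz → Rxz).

The condition is transitivity. The 4 schema □p → □□p defines it.
Suppose □p→□□p is valid. Take Rxy, Ryz and set V(p)={w : Rxw}. Then □p at x, so □□p at x, so □p at y, so p at z, i.e. Rxz.

□p → □□p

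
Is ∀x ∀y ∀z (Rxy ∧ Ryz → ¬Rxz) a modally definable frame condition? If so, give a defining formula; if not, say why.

Any modally definable frame class is closed under surjective bounded morphisms.
The 5-cycle (worlds a,b,c,d,e with a→b→c→d→e→a) is intransitive. Mapping every world to a single reflexive point • is a surjective bounded morphism; the reflexive point is not intransitive (R••∧R•• but R••).
Hence intransitivity is not modally definable.

No — not modally definable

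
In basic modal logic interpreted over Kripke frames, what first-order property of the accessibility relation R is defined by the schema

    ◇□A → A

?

This schema is equivalent to the B axiom A → □◇A.
It corresponds to symmetry: ∀x ∀y (Rxy → Ryx).

symmetry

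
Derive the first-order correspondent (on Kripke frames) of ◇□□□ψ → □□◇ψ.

∀x ∀y ∀z ((xRy ∧ xR²z) → ∃w (yR³w ∧ zRw))

This is a Sahlqvist (Geach-type) schema ◇^1□^3ψ → □^2◇^1ψ.
Minimal-valuation argument: fix x; take any y with xR^1y and any z with xR^2z. Set V(ψ) to the set of worlds R-reachable from y in exactly 3 steps. Then □^3ψ holds at y, so the antecedent holds at x; validity forces ◇^1ψ at z, giving a w with zR^1w and yR^3w.
First-order correspondent: ∀x ∀y ∀z ((xRy ∧ xR²z) → ∃w (yR³w ∧ zRw)).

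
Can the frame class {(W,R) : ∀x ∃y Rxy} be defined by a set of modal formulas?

This is a Sahlqvist condition; the D axiom □q → ◇q defines it.
Suppose □q→◇q is valid. At any x set V(q)=W. Then □q at x, so ◇q at x, so x has a successor.

Definable; □q → ◇q defines it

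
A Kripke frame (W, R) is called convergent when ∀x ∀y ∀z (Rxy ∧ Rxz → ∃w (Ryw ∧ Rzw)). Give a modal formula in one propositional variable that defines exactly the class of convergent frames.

◇□r → □◇r

This is convergence; the standard corresponding axiom is .2: ◇□r → □◇r.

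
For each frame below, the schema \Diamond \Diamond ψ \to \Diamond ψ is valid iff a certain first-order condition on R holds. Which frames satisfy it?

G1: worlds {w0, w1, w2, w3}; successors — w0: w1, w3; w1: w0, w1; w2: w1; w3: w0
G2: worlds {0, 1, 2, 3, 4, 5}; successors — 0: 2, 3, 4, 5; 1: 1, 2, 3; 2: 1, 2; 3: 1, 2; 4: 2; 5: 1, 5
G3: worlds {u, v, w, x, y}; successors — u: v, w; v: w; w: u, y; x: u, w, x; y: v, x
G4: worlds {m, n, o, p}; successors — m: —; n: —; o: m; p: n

The schema corresponds to a generalized confluence (Geach) condition: \forall x \forall y (x R^2 y \to \exists w (y = w \wedge xRw)).
G1: fails — w0R²w0 but no w with w0=w and w0Rw.
G2: fails — 0R²1 but no w with 1=w and 0Rw.
G3: fails — uR²u but no t with u=t and uRt.
G4: condition met.
Valid on: G4.

G4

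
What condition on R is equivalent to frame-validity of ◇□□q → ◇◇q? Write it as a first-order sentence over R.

This is a Sahlqvist (Geach-type) schema ◇^1□^2q → □^0◇^2q.
Minimal-valuation argument: fix x; take any y with xR^1y and any z with xR^0z. Set V(q) to the set of worlds R-reachable from y in exactly 2 steps. Then □^2q holds at y, so the antecedent holds at x; validity forces ◇^2q at z, giving a w with zR^2w and yR^2w.
First-order correspondent: ∀x ∀y (xRy → ∃w (yR²w ∧ xR²w)).

∀x ∀y (xRy → ∃w (yR²w ∧ xR²w))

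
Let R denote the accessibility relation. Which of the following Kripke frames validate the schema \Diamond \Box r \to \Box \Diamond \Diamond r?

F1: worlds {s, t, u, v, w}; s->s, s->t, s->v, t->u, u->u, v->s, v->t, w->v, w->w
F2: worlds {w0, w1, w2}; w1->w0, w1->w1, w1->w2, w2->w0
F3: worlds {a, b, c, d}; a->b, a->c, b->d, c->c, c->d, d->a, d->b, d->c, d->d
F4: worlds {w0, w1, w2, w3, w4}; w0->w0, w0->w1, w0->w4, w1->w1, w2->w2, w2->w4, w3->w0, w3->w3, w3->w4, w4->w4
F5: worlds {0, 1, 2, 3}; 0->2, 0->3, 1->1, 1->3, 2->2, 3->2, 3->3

Frame correspondent (Sahlqvist): \forall x \forall y \forall z ((xRy \wedge xRz) \to \exists w (yRw \wedge z R^2 w)) — i.e. a generalized confluence (Geach) condition.
F1: fails — sRs, sRt but no w* with sRw* and tR²w*.
F2: fails — w1Rw0, w1Rw0 but no w with w0Rw and w0R²w.
F3: holds.
F4: fails — w0Rw1, w0Rw4 but no w with w1Rw and w4R²w.
F5: holds.
Valid on: F3, F5.

F3, F5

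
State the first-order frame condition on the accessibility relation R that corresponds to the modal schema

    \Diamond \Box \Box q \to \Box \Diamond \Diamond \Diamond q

\forall x \forall y \forall z ((xRy \wedge xRz) \to \exists w (y R^2 w \wedge z R^3 w))

This is a Sahlqvist (Geach-type) schema ◇^1□^2q → □^1◇^3q.
Minimal-valuation argument: fix x; take any y with xR^1y and any z with xR^1z. Set V(q) to the set of worlds R-reachable from y in exactly 2 steps. Then □^2q holds at y, so the antecedent holds at x; validity forces ◇^3q at z, giving a w with zR^3w and yR^2w.
First-order correspondent: \forall x \forall y \forall z ((xRy \wedge xRz) \to \exists w (y R^2 w \wedge z R^3 w)).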